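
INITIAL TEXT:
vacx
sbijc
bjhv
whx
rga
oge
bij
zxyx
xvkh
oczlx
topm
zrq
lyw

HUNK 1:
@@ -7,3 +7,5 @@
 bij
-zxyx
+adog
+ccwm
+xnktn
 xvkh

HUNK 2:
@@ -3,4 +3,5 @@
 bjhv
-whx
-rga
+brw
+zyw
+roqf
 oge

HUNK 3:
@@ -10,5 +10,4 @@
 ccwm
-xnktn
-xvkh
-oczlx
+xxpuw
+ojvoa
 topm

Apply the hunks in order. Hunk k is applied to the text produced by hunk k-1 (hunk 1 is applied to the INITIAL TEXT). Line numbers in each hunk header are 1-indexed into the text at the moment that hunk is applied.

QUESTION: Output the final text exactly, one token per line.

Answer: vacx
sbijc
bjhv
brw
zyw
roqf
oge
bij
adog
ccwm
xxpuw
ojvoa
topm
zrq
lyw

Derivation:
Hunk 1: at line 7 remove [zxyx] add [adog,ccwm,xnktn] -> 15 lines: vacx sbijc bjhv whx rga oge bij adog ccwm xnktn xvkh oczlx topm zrq lyw
Hunk 2: at line 3 remove [whx,rga] add [brw,zyw,roqf] -> 16 lines: vacx sbijc bjhv brw zyw roqf oge bij adog ccwm xnktn xvkh oczlx topm zrq lyw
Hunk 3: at line 10 remove [xnktn,xvkh,oczlx] add [xxpuw,ojvoa] -> 15 lines: vacx sbijc bjhv brw zyw roqf oge bij adog ccwm xxpuw ojvoa topm zrq lyw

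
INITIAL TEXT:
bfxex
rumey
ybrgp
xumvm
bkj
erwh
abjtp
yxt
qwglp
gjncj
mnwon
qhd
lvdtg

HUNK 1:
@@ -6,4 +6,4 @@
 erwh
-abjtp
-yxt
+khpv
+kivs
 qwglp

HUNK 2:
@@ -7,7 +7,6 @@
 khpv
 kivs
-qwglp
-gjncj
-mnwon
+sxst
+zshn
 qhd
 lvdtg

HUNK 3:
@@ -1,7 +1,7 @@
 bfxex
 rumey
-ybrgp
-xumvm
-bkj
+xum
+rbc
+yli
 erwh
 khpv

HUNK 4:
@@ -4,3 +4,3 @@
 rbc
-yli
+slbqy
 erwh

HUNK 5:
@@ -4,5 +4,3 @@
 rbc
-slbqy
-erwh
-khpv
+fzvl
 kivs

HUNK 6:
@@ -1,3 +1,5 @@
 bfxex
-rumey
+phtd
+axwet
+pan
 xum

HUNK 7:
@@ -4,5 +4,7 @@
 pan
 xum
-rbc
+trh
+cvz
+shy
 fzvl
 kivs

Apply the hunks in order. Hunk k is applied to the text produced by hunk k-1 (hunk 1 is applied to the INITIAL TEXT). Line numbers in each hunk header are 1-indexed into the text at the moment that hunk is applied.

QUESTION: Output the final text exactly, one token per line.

Hunk 1: at line 6 remove [abjtp,yxt] add [khpv,kivs] -> 13 lines: bfxex rumey ybrgp xumvm bkj erwh khpv kivs qwglp gjncj mnwon qhd lvdtg
Hunk 2: at line 7 remove [qwglp,gjncj,mnwon] add [sxst,zshn] -> 12 lines: bfxex rumey ybrgp xumvm bkj erwh khpv kivs sxst zshn qhd lvdtg
Hunk 3: at line 1 remove [ybrgp,xumvm,bkj] add [xum,rbc,yli] -> 12 lines: bfxex rumey xum rbc yli erwh khpv kivs sxst zshn qhd lvdtg
Hunk 4: at line 4 remove [yli] add [slbqy] -> 12 lines: bfxex rumey xum rbc slbqy erwh khpv kivs sxst zshn qhd lvdtg
Hunk 5: at line 4 remove [slbqy,erwh,khpv] add [fzvl] -> 10 lines: bfxex rumey xum rbc fzvl kivs sxst zshn qhd lvdtg
Hunk 6: at line 1 remove [rumey] add [phtd,axwet,pan] -> 12 lines: bfxex phtd axwet pan xum rbc fzvl kivs sxst zshn qhd lvdtg
Hunk 7: at line 4 remove [rbc] add [trh,cvz,shy] -> 14 lines: bfxex phtd axwet pan xum trh cvz shy fzvl kivs sxst zshn qhd lvdtg

Answer: bfxex
phtd
axwet
pan
xum
trh
cvz
shy
fzvl
kivs
sxst
zshn
qhd
lvdtg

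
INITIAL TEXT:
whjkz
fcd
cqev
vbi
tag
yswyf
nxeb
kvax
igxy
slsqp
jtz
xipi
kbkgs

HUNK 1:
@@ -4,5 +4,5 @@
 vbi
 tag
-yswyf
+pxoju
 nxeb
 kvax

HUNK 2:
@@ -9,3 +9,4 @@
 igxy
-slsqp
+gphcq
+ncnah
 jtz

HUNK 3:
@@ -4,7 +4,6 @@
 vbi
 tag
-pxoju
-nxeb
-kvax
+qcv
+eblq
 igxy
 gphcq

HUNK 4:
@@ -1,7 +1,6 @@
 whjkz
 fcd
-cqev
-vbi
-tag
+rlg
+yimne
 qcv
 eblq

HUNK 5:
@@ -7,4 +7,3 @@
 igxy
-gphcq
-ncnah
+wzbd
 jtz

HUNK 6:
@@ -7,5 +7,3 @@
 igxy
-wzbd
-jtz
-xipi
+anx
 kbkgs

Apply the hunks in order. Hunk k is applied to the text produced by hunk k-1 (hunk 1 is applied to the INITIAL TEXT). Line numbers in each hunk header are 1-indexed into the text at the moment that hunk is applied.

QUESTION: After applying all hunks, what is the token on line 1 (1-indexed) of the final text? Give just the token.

Hunk 1: at line 4 remove [yswyf] add [pxoju] -> 13 lines: whjkz fcd cqev vbi tag pxoju nxeb kvax igxy slsqp jtz xipi kbkgs
Hunk 2: at line 9 remove [slsqp] add [gphcq,ncnah] -> 14 lines: whjkz fcd cqev vbi tag pxoju nxeb kvax igxy gphcq ncnah jtz xipi kbkgs
Hunk 3: at line 4 remove [pxoju,nxeb,kvax] add [qcv,eblq] -> 13 lines: whjkz fcd cqev vbi tag qcv eblq igxy gphcq ncnah jtz xipi kbkgs
Hunk 4: at line 1 remove [cqev,vbi,tag] add [rlg,yimne] -> 12 lines: whjkz fcd rlg yimne qcv eblq igxy gphcq ncnah jtz xipi kbkgs
Hunk 5: at line 7 remove [gphcq,ncnah] add [wzbd] -> 11 lines: whjkz fcd rlg yimne qcv eblq igxy wzbd jtz xipi kbkgs
Hunk 6: at line 7 remove [wzbd,jtz,xipi] add [anx] -> 9 lines: whjkz fcd rlg yimne qcv eblq igxy anx kbkgs
Final line 1: whjkz

Answer: whjkz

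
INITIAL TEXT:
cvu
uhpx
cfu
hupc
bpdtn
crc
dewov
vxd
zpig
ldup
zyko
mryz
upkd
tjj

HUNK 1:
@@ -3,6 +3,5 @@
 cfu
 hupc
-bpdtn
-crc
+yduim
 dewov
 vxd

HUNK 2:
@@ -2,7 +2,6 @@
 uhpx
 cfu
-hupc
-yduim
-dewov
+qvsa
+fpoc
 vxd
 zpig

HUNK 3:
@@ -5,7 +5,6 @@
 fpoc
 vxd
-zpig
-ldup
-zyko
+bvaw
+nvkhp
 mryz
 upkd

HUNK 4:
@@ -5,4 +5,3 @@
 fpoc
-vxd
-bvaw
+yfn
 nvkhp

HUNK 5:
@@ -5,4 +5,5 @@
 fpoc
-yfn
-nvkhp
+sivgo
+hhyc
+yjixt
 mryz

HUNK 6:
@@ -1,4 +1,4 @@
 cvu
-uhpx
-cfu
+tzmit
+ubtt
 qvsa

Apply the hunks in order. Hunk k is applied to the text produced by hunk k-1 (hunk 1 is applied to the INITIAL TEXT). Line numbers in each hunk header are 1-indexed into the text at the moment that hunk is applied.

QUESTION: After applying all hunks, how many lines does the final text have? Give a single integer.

Hunk 1: at line 3 remove [bpdtn,crc] add [yduim] -> 13 lines: cvu uhpx cfu hupc yduim dewov vxd zpig ldup zyko mryz upkd tjj
Hunk 2: at line 2 remove [hupc,yduim,dewov] add [qvsa,fpoc] -> 12 lines: cvu uhpx cfu qvsa fpoc vxd zpig ldup zyko mryz upkd tjj
Hunk 3: at line 5 remove [zpig,ldup,zyko] add [bvaw,nvkhp] -> 11 lines: cvu uhpx cfu qvsa fpoc vxd bvaw nvkhp mryz upkd tjj
Hunk 4: at line 5 remove [vxd,bvaw] add [yfn] -> 10 lines: cvu uhpx cfu qvsa fpoc yfn nvkhp mryz upkd tjj
Hunk 5: at line 5 remove [yfn,nvkhp] add [sivgo,hhyc,yjixt] -> 11 lines: cvu uhpx cfu qvsa fpoc sivgo hhyc yjixt mryz upkd tjj
Hunk 6: at line 1 remove [uhpx,cfu] add [tzmit,ubtt] -> 11 lines: cvu tzmit ubtt qvsa fpoc sivgo hhyc yjixt mryz upkd tjj
Final line count: 11

Answer: 11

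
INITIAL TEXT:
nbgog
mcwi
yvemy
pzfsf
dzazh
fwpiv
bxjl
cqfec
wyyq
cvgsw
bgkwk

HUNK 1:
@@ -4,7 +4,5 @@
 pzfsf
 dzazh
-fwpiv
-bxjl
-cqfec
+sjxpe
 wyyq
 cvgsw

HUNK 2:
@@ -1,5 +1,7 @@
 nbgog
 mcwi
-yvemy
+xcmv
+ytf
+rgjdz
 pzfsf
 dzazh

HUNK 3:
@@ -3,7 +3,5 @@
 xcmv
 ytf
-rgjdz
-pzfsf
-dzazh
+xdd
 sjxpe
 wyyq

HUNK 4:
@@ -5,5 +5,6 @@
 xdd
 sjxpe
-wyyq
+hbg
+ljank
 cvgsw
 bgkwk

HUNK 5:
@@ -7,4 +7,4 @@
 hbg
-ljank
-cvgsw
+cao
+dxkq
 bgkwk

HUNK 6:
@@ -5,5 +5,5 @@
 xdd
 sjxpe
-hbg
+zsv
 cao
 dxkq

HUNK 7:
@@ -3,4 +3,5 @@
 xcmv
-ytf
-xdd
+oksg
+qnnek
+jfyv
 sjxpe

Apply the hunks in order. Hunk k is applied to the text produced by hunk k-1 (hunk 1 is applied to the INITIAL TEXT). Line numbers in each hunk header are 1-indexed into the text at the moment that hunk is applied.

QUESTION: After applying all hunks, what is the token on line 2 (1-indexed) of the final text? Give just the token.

Answer: mcwi

Derivation:
Hunk 1: at line 4 remove [fwpiv,bxjl,cqfec] add [sjxpe] -> 9 lines: nbgog mcwi yvemy pzfsf dzazh sjxpe wyyq cvgsw bgkwk
Hunk 2: at line 1 remove [yvemy] add [xcmv,ytf,rgjdz] -> 11 lines: nbgog mcwi xcmv ytf rgjdz pzfsf dzazh sjxpe wyyq cvgsw bgkwk
Hunk 3: at line 3 remove [rgjdz,pzfsf,dzazh] add [xdd] -> 9 lines: nbgog mcwi xcmv ytf xdd sjxpe wyyq cvgsw bgkwk
Hunk 4: at line 5 remove [wyyq] add [hbg,ljank] -> 10 lines: nbgog mcwi xcmv ytf xdd sjxpe hbg ljank cvgsw bgkwk
Hunk 5: at line 7 remove [ljank,cvgsw] add [cao,dxkq] -> 10 lines: nbgog mcwi xcmv ytf xdd sjxpe hbg cao dxkq bgkwk
Hunk 6: at line 5 remove [hbg] add [zsv] -> 10 lines: nbgog mcwi xcmv ytf xdd sjxpe zsv cao dxkq bgkwk
Hunk 7: at line 3 remove [ytf,xdd] add [oksg,qnnek,jfyv] -> 11 lines: nbgog mcwi xcmv oksg qnnek jfyv sjxpe zsv cao dxkq bgkwk
Final line 2: mcwi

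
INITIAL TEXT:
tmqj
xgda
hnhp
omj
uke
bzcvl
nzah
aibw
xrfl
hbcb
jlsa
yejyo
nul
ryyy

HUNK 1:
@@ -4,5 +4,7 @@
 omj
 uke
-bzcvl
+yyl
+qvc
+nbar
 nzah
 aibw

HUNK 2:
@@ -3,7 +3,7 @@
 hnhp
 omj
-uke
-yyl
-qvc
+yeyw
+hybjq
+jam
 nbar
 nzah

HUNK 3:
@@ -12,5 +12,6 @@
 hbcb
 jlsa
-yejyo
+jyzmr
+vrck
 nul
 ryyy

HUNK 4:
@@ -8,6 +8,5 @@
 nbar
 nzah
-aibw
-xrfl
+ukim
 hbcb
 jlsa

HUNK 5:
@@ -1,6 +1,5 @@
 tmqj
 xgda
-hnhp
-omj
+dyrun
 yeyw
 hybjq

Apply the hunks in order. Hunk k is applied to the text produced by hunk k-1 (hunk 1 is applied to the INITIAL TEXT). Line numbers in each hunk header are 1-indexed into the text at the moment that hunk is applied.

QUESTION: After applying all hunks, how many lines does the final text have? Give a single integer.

Hunk 1: at line 4 remove [bzcvl] add [yyl,qvc,nbar] -> 16 lines: tmqj xgda hnhp omj uke yyl qvc nbar nzah aibw xrfl hbcb jlsa yejyo nul ryyy
Hunk 2: at line 3 remove [uke,yyl,qvc] add [yeyw,hybjq,jam] -> 16 lines: tmqj xgda hnhp omj yeyw hybjq jam nbar nzah aibw xrfl hbcb jlsa yejyo nul ryyy
Hunk 3: at line 12 remove [yejyo] add [jyzmr,vrck] -> 17 lines: tmqj xgda hnhp omj yeyw hybjq jam nbar nzah aibw xrfl hbcb jlsa jyzmr vrck nul ryyy
Hunk 4: at line 8 remove [aibw,xrfl] add [ukim] -> 16 lines: tmqj xgda hnhp omj yeyw hybjq jam nbar nzah ukim hbcb jlsa jyzmr vrck nul ryyy
Hunk 5: at line 1 remove [hnhp,omj] add [dyrun] -> 15 lines: tmqj xgda dyrun yeyw hybjq jam nbar nzah ukim hbcb jlsa jyzmr vrck nul ryyy
Final line count: 15

Answer: 15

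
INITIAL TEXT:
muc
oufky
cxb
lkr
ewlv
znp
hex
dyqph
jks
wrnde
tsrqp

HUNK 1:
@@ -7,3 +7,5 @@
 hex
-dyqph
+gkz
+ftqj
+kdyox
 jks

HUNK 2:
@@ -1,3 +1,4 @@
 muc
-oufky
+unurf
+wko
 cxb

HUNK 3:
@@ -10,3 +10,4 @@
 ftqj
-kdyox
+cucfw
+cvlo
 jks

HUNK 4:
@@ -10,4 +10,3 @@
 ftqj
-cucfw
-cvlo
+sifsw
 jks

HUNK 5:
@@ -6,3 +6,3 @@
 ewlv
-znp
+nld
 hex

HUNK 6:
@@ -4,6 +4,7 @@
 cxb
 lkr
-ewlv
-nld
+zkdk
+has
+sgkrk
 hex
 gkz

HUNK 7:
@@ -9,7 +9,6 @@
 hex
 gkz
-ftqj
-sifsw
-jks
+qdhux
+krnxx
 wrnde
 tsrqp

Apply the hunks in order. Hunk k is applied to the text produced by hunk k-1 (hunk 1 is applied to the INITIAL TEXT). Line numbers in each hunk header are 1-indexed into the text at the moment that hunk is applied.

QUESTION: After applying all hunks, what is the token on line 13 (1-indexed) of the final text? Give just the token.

Answer: wrnde

Derivation:
Hunk 1: at line 7 remove [dyqph] add [gkz,ftqj,kdyox] -> 13 lines: muc oufky cxb lkr ewlv znp hex gkz ftqj kdyox jks wrnde tsrqp
Hunk 2: at line 1 remove [oufky] add [unurf,wko] -> 14 lines: muc unurf wko cxb lkr ewlv znp hex gkz ftqj kdyox jks wrnde tsrqp
Hunk 3: at line 10 remove [kdyox] add [cucfw,cvlo] -> 15 lines: muc unurf wko cxb lkr ewlv znp hex gkz ftqj cucfw cvlo jks wrnde tsrqp
Hunk 4: at line 10 remove [cucfw,cvlo] add [sifsw] -> 14 lines: muc unurf wko cxb lkr ewlv znp hex gkz ftqj sifsw jks wrnde tsrqp
Hunk 5: at line 6 remove [znp] add [nld] -> 14 lines: muc unurf wko cxb lkr ewlv nld hex gkz ftqj sifsw jks wrnde tsrqp
Hunk 6: at line 4 remove [ewlv,nld] add [zkdk,has,sgkrk] -> 15 lines: muc unurf wko cxb lkr zkdk has sgkrk hex gkz ftqj sifsw jks wrnde tsrqp
Hunk 7: at line 9 remove [ftqj,sifsw,jks] add [qdhux,krnxx] -> 14 lines: muc unurf wko cxb lkr zkdk has sgkrk hex gkz qdhux krnxx wrnde tsrqp
Final line 13: wrnde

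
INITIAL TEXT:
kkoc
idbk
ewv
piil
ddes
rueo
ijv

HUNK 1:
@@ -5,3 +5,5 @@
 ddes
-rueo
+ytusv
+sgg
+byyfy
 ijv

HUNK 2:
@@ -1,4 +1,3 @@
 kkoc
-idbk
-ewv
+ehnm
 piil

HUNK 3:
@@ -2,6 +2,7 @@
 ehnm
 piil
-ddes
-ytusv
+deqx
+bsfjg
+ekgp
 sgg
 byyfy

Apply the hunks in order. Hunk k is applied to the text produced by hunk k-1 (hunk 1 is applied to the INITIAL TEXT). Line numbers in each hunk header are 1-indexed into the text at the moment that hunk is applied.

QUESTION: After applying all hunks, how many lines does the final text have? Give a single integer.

Hunk 1: at line 5 remove [rueo] add [ytusv,sgg,byyfy] -> 9 lines: kkoc idbk ewv piil ddes ytusv sgg byyfy ijv
Hunk 2: at line 1 remove [idbk,ewv] add [ehnm] -> 8 lines: kkoc ehnm piil ddes ytusv sgg byyfy ijv
Hunk 3: at line 2 remove [ddes,ytusv] add [deqx,bsfjg,ekgp] -> 9 lines: kkoc ehnm piil deqx bsfjg ekgp sgg byyfy ijv
Final line count: 9

Answer: 9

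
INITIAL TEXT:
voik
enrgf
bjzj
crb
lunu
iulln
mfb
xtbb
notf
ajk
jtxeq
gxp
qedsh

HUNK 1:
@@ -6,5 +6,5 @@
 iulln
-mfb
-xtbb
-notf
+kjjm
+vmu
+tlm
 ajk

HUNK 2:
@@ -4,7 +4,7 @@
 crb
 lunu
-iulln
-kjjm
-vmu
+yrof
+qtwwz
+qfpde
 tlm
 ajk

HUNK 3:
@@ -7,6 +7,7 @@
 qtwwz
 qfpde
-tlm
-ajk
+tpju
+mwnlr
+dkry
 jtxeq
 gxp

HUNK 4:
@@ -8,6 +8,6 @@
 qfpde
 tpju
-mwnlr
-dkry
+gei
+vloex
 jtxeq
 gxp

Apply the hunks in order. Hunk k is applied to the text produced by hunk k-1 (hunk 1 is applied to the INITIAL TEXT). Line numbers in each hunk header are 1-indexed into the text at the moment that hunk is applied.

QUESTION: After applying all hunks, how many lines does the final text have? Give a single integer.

Hunk 1: at line 6 remove [mfb,xtbb,notf] add [kjjm,vmu,tlm] -> 13 lines: voik enrgf bjzj crb lunu iulln kjjm vmu tlm ajk jtxeq gxp qedsh
Hunk 2: at line 4 remove [iulln,kjjm,vmu] add [yrof,qtwwz,qfpde] -> 13 lines: voik enrgf bjzj crb lunu yrof qtwwz qfpde tlm ajk jtxeq gxp qedsh
Hunk 3: at line 7 remove [tlm,ajk] add [tpju,mwnlr,dkry] -> 14 lines: voik enrgf bjzj crb lunu yrof qtwwz qfpde tpju mwnlr dkry jtxeq gxp qedsh
Hunk 4: at line 8 remove [mwnlr,dkry] add [gei,vloex] -> 14 lines: voik enrgf bjzj crb lunu yrof qtwwz qfpde tpju gei vloex jtxeq gxp qedsh
Final line count: 14

Answer: 14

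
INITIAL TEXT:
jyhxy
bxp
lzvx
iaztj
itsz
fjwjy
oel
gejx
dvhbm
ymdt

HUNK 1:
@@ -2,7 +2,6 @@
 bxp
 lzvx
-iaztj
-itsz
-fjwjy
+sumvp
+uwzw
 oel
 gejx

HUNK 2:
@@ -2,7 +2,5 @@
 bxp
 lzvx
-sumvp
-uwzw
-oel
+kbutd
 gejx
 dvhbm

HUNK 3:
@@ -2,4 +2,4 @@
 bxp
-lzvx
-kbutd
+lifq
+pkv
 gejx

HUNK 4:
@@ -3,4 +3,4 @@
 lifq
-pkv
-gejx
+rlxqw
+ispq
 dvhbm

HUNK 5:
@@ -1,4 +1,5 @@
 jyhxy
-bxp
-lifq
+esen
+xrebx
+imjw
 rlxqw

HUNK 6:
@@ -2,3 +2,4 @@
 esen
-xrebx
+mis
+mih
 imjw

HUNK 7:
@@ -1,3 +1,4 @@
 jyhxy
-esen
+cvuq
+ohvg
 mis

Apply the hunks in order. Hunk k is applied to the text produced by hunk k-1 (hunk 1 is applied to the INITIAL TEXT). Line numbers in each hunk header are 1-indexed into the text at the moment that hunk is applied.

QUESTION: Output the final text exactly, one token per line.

Hunk 1: at line 2 remove [iaztj,itsz,fjwjy] add [sumvp,uwzw] -> 9 lines: jyhxy bxp lzvx sumvp uwzw oel gejx dvhbm ymdt
Hunk 2: at line 2 remove [sumvp,uwzw,oel] add [kbutd] -> 7 lines: jyhxy bxp lzvx kbutd gejx dvhbm ymdt
Hunk 3: at line 2 remove [lzvx,kbutd] add [lifq,pkv] -> 7 lines: jyhxy bxp lifq pkv gejx dvhbm ymdt
Hunk 4: at line 3 remove [pkv,gejx] add [rlxqw,ispq] -> 7 lines: jyhxy bxp lifq rlxqw ispq dvhbm ymdt
Hunk 5: at line 1 remove [bxp,lifq] add [esen,xrebx,imjw] -> 8 lines: jyhxy esen xrebx imjw rlxqw ispq dvhbm ymdt
Hunk 6: at line 2 remove [xrebx] add [mis,mih] -> 9 lines: jyhxy esen mis mih imjw rlxqw ispq dvhbm ymdt
Hunk 7: at line 1 remove [esen] add [cvuq,ohvg] -> 10 lines: jyhxy cvuq ohvg mis mih imjw rlxqw ispq dvhbm ymdt

Answer: jyhxy
cvuq
ohvg
mis
mih
imjw
rlxqw
ispq
dvhbm
ymdt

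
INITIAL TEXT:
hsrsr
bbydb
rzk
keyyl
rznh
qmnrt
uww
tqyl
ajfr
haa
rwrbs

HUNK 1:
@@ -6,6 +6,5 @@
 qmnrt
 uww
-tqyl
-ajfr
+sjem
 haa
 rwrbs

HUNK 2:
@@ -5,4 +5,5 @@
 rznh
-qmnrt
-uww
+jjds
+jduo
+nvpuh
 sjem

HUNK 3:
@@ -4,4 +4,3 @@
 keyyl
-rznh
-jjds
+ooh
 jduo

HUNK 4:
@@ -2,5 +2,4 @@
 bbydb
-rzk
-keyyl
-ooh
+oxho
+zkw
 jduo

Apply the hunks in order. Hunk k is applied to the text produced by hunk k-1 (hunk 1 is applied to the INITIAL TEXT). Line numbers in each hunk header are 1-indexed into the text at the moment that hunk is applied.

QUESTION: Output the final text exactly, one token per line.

Hunk 1: at line 6 remove [tqyl,ajfr] add [sjem] -> 10 lines: hsrsr bbydb rzk keyyl rznh qmnrt uww sjem haa rwrbs
Hunk 2: at line 5 remove [qmnrt,uww] add [jjds,jduo,nvpuh] -> 11 lines: hsrsr bbydb rzk keyyl rznh jjds jduo nvpuh sjem haa rwrbs
Hunk 3: at line 4 remove [rznh,jjds] add [ooh] -> 10 lines: hsrsr bbydb rzk keyyl ooh jduo nvpuh sjem haa rwrbs
Hunk 4: at line 2 remove [rzk,keyyl,ooh] add [oxho,zkw] -> 9 lines: hsrsr bbydb oxho zkw jduo nvpuh sjem haa rwrbs

Answer: hsrsr
bbydb
oxho
zkw
jduo
nvpuh
sjem
haa
rwrbs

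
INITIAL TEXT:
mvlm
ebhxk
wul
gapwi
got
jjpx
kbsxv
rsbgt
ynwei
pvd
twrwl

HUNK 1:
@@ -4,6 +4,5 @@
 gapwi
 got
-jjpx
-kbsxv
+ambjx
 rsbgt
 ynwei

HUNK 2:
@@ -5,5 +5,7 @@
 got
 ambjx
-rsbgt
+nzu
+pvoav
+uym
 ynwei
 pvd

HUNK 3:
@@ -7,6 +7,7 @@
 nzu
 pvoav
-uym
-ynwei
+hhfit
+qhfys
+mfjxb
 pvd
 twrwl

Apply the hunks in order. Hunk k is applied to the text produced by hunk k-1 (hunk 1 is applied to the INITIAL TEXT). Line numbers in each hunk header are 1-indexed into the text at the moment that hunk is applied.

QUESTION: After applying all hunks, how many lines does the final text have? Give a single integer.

Answer: 13

Derivation:
Hunk 1: at line 4 remove [jjpx,kbsxv] add [ambjx] -> 10 lines: mvlm ebhxk wul gapwi got ambjx rsbgt ynwei pvd twrwl
Hunk 2: at line 5 remove [rsbgt] add [nzu,pvoav,uym] -> 12 lines: mvlm ebhxk wul gapwi got ambjx nzu pvoav uym ynwei pvd twrwl
Hunk 3: at line 7 remove [uym,ynwei] add [hhfit,qhfys,mfjxb] -> 13 lines: mvlm ebhxk wul gapwi got ambjx nzu pvoav hhfit qhfys mfjxb pvd twrwl
Final line count: 13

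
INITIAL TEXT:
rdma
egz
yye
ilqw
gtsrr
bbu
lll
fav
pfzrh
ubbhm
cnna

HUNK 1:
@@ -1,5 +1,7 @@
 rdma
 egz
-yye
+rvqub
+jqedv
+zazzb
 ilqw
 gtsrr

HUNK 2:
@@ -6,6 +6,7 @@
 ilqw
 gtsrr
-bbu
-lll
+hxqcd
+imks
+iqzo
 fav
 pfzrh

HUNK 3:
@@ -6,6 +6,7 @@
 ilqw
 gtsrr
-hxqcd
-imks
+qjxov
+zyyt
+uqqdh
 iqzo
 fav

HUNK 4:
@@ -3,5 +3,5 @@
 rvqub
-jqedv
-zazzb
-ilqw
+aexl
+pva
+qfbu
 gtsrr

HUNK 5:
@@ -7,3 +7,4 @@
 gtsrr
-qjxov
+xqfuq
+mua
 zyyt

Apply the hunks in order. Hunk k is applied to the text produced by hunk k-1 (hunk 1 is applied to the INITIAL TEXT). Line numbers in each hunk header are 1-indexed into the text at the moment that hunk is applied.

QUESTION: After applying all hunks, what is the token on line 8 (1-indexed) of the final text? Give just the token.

Hunk 1: at line 1 remove [yye] add [rvqub,jqedv,zazzb] -> 13 lines: rdma egz rvqub jqedv zazzb ilqw gtsrr bbu lll fav pfzrh ubbhm cnna
Hunk 2: at line 6 remove [bbu,lll] add [hxqcd,imks,iqzo] -> 14 lines: rdma egz rvqub jqedv zazzb ilqw gtsrr hxqcd imks iqzo fav pfzrh ubbhm cnna
Hunk 3: at line 6 remove [hxqcd,imks] add [qjxov,zyyt,uqqdh] -> 15 lines: rdma egz rvqub jqedv zazzb ilqw gtsrr qjxov zyyt uqqdh iqzo fav pfzrh ubbhm cnna
Hunk 4: at line 3 remove [jqedv,zazzb,ilqw] add [aexl,pva,qfbu] -> 15 lines: rdma egz rvqub aexl pva qfbu gtsrr qjxov zyyt uqqdh iqzo fav pfzrh ubbhm cnna
Hunk 5: at line 7 remove [qjxov] add [xqfuq,mua] -> 16 lines: rdma egz rvqub aexl pva qfbu gtsrr xqfuq mua zyyt uqqdh iqzo fav pfzrh ubbhm cnna
Final line 8: xqfuq

Answer: xqfuq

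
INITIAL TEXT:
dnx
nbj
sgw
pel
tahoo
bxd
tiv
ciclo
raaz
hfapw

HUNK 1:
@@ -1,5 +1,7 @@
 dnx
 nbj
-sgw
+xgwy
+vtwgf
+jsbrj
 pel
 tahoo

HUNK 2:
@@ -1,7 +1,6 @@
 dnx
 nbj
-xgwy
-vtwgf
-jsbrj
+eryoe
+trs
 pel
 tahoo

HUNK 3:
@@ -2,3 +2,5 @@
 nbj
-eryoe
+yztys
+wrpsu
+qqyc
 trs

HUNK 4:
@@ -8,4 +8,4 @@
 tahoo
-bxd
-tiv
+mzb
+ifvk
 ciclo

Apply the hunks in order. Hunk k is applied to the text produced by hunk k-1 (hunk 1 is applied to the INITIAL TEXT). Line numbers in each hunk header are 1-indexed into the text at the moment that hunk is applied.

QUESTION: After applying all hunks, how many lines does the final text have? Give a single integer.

Hunk 1: at line 1 remove [sgw] add [xgwy,vtwgf,jsbrj] -> 12 lines: dnx nbj xgwy vtwgf jsbrj pel tahoo bxd tiv ciclo raaz hfapw
Hunk 2: at line 1 remove [xgwy,vtwgf,jsbrj] add [eryoe,trs] -> 11 lines: dnx nbj eryoe trs pel tahoo bxd tiv ciclo raaz hfapw
Hunk 3: at line 2 remove [eryoe] add [yztys,wrpsu,qqyc] -> 13 lines: dnx nbj yztys wrpsu qqyc trs pel tahoo bxd tiv ciclo raaz hfapw
Hunk 4: at line 8 remove [bxd,tiv] add [mzb,ifvk] -> 13 lines: dnx nbj yztys wrpsu qqyc trs pel tahoo mzb ifvk ciclo raaz hfapw
Final line count: 13

Answer: 13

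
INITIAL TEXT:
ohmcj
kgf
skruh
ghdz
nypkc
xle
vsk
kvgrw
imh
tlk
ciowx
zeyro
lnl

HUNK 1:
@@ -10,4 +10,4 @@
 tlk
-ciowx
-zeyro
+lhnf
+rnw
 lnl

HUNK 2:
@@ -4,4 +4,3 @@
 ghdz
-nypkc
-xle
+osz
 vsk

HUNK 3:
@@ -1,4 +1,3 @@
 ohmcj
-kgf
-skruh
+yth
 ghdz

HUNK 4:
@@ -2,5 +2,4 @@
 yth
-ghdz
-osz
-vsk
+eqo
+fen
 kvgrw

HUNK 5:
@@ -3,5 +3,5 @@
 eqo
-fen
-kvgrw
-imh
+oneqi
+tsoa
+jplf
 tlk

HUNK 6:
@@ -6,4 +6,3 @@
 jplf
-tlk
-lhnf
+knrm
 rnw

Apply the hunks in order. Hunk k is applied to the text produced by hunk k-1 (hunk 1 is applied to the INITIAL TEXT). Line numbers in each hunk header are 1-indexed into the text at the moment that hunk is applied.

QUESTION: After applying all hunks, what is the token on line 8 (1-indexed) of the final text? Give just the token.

Answer: rnw

Derivation:
Hunk 1: at line 10 remove [ciowx,zeyro] add [lhnf,rnw] -> 13 lines: ohmcj kgf skruh ghdz nypkc xle vsk kvgrw imh tlk lhnf rnw lnl
Hunk 2: at line 4 remove [nypkc,xle] add [osz] -> 12 lines: ohmcj kgf skruh ghdz osz vsk kvgrw imh tlk lhnf rnw lnl
Hunk 3: at line 1 remove [kgf,skruh] add [yth] -> 11 lines: ohmcj yth ghdz osz vsk kvgrw imh tlk lhnf rnw lnl
Hunk 4: at line 2 remove [ghdz,osz,vsk] add [eqo,fen] -> 10 lines: ohmcj yth eqo fen kvgrw imh tlk lhnf rnw lnl
Hunk 5: at line 3 remove [fen,kvgrw,imh] add [oneqi,tsoa,jplf] -> 10 lines: ohmcj yth eqo oneqi tsoa jplf tlk lhnf rnw lnl
Hunk 6: at line 6 remove [tlk,lhnf] add [knrm] -> 9 lines: ohmcj yth eqo oneqi tsoa jplf knrm rnw lnl
Final line 8: rnw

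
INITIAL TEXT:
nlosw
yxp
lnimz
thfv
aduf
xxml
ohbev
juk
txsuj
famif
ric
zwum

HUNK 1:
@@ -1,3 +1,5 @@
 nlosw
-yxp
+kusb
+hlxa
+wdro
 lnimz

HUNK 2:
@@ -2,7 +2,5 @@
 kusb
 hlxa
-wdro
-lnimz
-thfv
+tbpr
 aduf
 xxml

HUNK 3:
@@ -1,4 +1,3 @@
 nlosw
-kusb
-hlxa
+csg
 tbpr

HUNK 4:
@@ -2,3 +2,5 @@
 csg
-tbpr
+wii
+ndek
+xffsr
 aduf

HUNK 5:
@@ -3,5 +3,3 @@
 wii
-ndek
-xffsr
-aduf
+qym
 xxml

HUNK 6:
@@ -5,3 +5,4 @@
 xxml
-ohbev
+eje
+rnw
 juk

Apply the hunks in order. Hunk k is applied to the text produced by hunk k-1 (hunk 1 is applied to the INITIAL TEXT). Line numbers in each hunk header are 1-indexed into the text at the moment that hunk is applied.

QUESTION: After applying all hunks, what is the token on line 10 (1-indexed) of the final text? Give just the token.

Hunk 1: at line 1 remove [yxp] add [kusb,hlxa,wdro] -> 14 lines: nlosw kusb hlxa wdro lnimz thfv aduf xxml ohbev juk txsuj famif ric zwum
Hunk 2: at line 2 remove [wdro,lnimz,thfv] add [tbpr] -> 12 lines: nlosw kusb hlxa tbpr aduf xxml ohbev juk txsuj famif ric zwum
Hunk 3: at line 1 remove [kusb,hlxa] add [csg] -> 11 lines: nlosw csg tbpr aduf xxml ohbev juk txsuj famif ric zwum
Hunk 4: at line 2 remove [tbpr] add [wii,ndek,xffsr] -> 13 lines: nlosw csg wii ndek xffsr aduf xxml ohbev juk txsuj famif ric zwum
Hunk 5: at line 3 remove [ndek,xffsr,aduf] add [qym] -> 11 lines: nlosw csg wii qym xxml ohbev juk txsuj famif ric zwum
Hunk 6: at line 5 remove [ohbev] add [eje,rnw] -> 12 lines: nlosw csg wii qym xxml eje rnw juk txsuj famif ric zwum
Final line 10: famif

Answer: famif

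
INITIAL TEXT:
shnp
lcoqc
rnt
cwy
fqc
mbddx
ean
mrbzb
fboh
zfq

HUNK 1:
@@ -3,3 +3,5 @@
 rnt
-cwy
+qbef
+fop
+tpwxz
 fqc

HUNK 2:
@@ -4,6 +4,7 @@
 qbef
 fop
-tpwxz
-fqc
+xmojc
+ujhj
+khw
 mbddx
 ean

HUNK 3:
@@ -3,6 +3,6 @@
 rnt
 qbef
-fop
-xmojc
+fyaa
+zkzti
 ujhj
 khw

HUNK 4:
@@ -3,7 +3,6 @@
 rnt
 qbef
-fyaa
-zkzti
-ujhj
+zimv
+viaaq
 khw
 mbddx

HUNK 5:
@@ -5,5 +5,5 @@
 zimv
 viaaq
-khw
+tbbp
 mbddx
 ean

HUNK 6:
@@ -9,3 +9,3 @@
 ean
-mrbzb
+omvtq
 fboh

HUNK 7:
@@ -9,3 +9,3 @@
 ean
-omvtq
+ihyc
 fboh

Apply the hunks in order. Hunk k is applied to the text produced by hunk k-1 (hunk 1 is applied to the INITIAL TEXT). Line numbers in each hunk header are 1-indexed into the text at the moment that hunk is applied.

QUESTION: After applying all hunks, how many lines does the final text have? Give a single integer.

Answer: 12

Derivation:
Hunk 1: at line 3 remove [cwy] add [qbef,fop,tpwxz] -> 12 lines: shnp lcoqc rnt qbef fop tpwxz fqc mbddx ean mrbzb fboh zfq
Hunk 2: at line 4 remove [tpwxz,fqc] add [xmojc,ujhj,khw] -> 13 lines: shnp lcoqc rnt qbef fop xmojc ujhj khw mbddx ean mrbzb fboh zfq
Hunk 3: at line 3 remove [fop,xmojc] add [fyaa,zkzti] -> 13 lines: shnp lcoqc rnt qbef fyaa zkzti ujhj khw mbddx ean mrbzb fboh zfq
Hunk 4: at line 3 remove [fyaa,zkzti,ujhj] add [zimv,viaaq] -> 12 lines: shnp lcoqc rnt qbef zimv viaaq khw mbddx ean mrbzb fboh zfq
Hunk 5: at line 5 remove [khw] add [tbbp] -> 12 lines: shnp lcoqc rnt qbef zimv viaaq tbbp mbddx ean mrbzb fboh zfq
Hunk 6: at line 9 remove [mrbzb] add [omvtq] -> 12 lines: shnp lcoqc rnt qbef zimv viaaq tbbp mbddx ean omvtq fboh zfq
Hunk 7: at line 9 remove [omvtq] add [ihyc] -> 12 lines: shnp lcoqc rnt qbef zimv viaaq tbbp mbddx ean ihyc fboh zfq
Final line count: 12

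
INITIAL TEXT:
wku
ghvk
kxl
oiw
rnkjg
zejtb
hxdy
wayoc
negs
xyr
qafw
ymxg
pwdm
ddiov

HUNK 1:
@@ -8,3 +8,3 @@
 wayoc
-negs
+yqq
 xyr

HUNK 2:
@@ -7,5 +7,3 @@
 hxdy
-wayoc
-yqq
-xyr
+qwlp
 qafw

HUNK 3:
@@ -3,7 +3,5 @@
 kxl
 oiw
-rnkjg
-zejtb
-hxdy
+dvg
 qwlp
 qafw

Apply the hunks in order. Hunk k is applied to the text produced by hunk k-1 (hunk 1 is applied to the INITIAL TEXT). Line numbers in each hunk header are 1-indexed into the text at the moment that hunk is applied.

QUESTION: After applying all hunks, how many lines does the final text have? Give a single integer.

Hunk 1: at line 8 remove [negs] add [yqq] -> 14 lines: wku ghvk kxl oiw rnkjg zejtb hxdy wayoc yqq xyr qafw ymxg pwdm ddiov
Hunk 2: at line 7 remove [wayoc,yqq,xyr] add [qwlp] -> 12 lines: wku ghvk kxl oiw rnkjg zejtb hxdy qwlp qafw ymxg pwdm ddiov
Hunk 3: at line 3 remove [rnkjg,zejtb,hxdy] add [dvg] -> 10 lines: wku ghvk kxl oiw dvg qwlp qafw ymxg pwdm ddiov
Final line count: 10

Answer: 10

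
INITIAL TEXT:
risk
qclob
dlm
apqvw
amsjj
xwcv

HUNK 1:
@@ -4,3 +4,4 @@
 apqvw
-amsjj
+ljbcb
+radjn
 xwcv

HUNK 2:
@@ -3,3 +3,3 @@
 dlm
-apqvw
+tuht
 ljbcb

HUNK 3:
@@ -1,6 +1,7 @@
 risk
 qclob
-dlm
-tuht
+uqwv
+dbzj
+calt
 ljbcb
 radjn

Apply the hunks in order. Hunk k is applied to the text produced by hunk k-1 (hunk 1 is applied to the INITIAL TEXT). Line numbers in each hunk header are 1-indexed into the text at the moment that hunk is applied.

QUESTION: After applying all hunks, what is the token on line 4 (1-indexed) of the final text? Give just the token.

Hunk 1: at line 4 remove [amsjj] add [ljbcb,radjn] -> 7 lines: risk qclob dlm apqvw ljbcb radjn xwcv
Hunk 2: at line 3 remove [apqvw] add [tuht] -> 7 lines: risk qclob dlm tuht ljbcb radjn xwcv
Hunk 3: at line 1 remove [dlm,tuht] add [uqwv,dbzj,calt] -> 8 lines: risk qclob uqwv dbzj calt ljbcb radjn xwcv
Final line 4: dbzj

Answer: dbzj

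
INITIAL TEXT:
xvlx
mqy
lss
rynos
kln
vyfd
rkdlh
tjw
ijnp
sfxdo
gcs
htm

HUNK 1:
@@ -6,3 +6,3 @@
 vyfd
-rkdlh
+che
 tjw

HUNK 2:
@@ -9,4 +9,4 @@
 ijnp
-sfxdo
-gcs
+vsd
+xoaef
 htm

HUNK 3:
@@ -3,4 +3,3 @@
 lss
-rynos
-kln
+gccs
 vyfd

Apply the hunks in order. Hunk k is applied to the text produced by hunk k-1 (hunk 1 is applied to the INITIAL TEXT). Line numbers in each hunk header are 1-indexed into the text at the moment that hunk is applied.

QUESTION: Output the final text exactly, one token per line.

Hunk 1: at line 6 remove [rkdlh] add [che] -> 12 lines: xvlx mqy lss rynos kln vyfd che tjw ijnp sfxdo gcs htm
Hunk 2: at line 9 remove [sfxdo,gcs] add [vsd,xoaef] -> 12 lines: xvlx mqy lss rynos kln vyfd che tjw ijnp vsd xoaef htm
Hunk 3: at line 3 remove [rynos,kln] add [gccs] -> 11 lines: xvlx mqy lss gccs vyfd che tjw ijnp vsd xoaef htm

Answer: xvlx
mqy
lss
gccs
vyfd
che
tjw
ijnp
vsd
xoaef
htm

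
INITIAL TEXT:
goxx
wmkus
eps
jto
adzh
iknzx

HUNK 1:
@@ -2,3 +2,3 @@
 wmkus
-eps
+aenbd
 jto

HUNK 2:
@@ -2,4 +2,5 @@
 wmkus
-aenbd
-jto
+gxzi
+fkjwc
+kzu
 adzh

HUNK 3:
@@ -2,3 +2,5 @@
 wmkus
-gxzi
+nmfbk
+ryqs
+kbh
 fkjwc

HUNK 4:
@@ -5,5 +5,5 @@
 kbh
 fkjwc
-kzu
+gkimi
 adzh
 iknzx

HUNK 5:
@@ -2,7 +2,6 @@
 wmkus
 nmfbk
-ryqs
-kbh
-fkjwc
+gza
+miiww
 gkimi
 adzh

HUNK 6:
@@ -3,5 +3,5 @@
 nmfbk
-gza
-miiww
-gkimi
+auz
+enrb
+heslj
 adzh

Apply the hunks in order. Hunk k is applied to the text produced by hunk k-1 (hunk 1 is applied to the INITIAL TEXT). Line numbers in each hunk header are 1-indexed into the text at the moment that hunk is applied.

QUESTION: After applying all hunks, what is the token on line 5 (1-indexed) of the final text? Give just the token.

Hunk 1: at line 2 remove [eps] add [aenbd] -> 6 lines: goxx wmkus aenbd jto adzh iknzx
Hunk 2: at line 2 remove [aenbd,jto] add [gxzi,fkjwc,kzu] -> 7 lines: goxx wmkus gxzi fkjwc kzu adzh iknzx
Hunk 3: at line 2 remove [gxzi] add [nmfbk,ryqs,kbh] -> 9 lines: goxx wmkus nmfbk ryqs kbh fkjwc kzu adzh iknzx
Hunk 4: at line 5 remove [kzu] add [gkimi] -> 9 lines: goxx wmkus nmfbk ryqs kbh fkjwc gkimi adzh iknzx
Hunk 5: at line 2 remove [ryqs,kbh,fkjwc] add [gza,miiww] -> 8 lines: goxx wmkus nmfbk gza miiww gkimi adzh iknzx
Hunk 6: at line 3 remove [gza,miiww,gkimi] add [auz,enrb,heslj] -> 8 lines: goxx wmkus nmfbk auz enrb heslj adzh iknzx
Final line 5: enrb

Answer: enrb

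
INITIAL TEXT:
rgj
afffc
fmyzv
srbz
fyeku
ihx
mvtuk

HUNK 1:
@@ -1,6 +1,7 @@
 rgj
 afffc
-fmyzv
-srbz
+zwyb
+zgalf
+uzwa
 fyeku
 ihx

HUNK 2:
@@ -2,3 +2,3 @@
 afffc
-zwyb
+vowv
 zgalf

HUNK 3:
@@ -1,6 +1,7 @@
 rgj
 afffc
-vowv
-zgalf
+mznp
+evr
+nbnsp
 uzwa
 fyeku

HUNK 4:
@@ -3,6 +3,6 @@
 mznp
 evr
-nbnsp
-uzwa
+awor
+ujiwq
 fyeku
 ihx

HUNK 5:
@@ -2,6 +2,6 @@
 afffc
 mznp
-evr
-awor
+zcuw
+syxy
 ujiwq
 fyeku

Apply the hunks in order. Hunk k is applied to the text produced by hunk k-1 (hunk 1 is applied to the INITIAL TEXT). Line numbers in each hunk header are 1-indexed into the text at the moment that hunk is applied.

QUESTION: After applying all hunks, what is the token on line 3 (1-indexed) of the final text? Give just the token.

Answer: mznp

Derivation:
Hunk 1: at line 1 remove [fmyzv,srbz] add [zwyb,zgalf,uzwa] -> 8 lines: rgj afffc zwyb zgalf uzwa fyeku ihx mvtuk
Hunk 2: at line 2 remove [zwyb] add [vowv] -> 8 lines: rgj afffc vowv zgalf uzwa fyeku ihx mvtuk
Hunk 3: at line 1 remove [vowv,zgalf] add [mznp,evr,nbnsp] -> 9 lines: rgj afffc mznp evr nbnsp uzwa fyeku ihx mvtuk
Hunk 4: at line 3 remove [nbnsp,uzwa] add [awor,ujiwq] -> 9 lines: rgj afffc mznp evr awor ujiwq fyeku ihx mvtuk
Hunk 5: at line 2 remove [evr,awor] add [zcuw,syxy] -> 9 lines: rgj afffc mznp zcuw syxy ujiwq fyeku ihx mvtuk
Final line 3: mznp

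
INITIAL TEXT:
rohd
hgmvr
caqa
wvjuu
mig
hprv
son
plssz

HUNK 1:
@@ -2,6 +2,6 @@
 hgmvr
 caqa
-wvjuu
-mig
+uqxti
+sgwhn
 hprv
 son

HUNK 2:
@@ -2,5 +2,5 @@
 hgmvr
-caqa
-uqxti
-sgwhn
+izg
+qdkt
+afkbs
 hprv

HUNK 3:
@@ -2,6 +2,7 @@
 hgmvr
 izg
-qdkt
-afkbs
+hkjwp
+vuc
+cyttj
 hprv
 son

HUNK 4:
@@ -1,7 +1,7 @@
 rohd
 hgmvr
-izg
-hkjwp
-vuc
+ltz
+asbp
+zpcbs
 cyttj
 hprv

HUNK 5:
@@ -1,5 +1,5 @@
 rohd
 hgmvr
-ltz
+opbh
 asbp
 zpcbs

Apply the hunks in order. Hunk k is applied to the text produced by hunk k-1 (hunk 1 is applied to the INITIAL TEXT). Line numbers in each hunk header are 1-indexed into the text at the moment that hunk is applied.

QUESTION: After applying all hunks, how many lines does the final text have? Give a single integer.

Answer: 9

Derivation:
Hunk 1: at line 2 remove [wvjuu,mig] add [uqxti,sgwhn] -> 8 lines: rohd hgmvr caqa uqxti sgwhn hprv son plssz
Hunk 2: at line 2 remove [caqa,uqxti,sgwhn] add [izg,qdkt,afkbs] -> 8 lines: rohd hgmvr izg qdkt afkbs hprv son plssz
Hunk 3: at line 2 remove [qdkt,afkbs] add [hkjwp,vuc,cyttj] -> 9 lines: rohd hgmvr izg hkjwp vuc cyttj hprv son plssz
Hunk 4: at line 1 remove [izg,hkjwp,vuc] add [ltz,asbp,zpcbs] -> 9 lines: rohd hgmvr ltz asbp zpcbs cyttj hprv son plssz
Hunk 5: at line 1 remove [ltz] add [opbh] -> 9 lines: rohd hgmvr opbh asbp zpcbs cyttj hprv son plssz
Final line count: 9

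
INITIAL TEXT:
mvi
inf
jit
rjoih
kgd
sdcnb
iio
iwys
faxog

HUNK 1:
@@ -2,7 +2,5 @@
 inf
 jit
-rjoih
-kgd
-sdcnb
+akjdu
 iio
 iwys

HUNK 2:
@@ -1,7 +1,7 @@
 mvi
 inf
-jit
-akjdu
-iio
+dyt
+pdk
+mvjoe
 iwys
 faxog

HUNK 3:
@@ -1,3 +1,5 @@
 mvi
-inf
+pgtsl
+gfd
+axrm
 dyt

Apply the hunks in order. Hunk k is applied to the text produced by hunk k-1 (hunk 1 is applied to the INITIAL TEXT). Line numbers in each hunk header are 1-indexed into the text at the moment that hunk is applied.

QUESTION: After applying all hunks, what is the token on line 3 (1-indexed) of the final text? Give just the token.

Hunk 1: at line 2 remove [rjoih,kgd,sdcnb] add [akjdu] -> 7 lines: mvi inf jit akjdu iio iwys faxog
Hunk 2: at line 1 remove [jit,akjdu,iio] add [dyt,pdk,mvjoe] -> 7 lines: mvi inf dyt pdk mvjoe iwys faxog
Hunk 3: at line 1 remove [inf] add [pgtsl,gfd,axrm] -> 9 lines: mvi pgtsl gfd axrm dyt pdk mvjoe iwys faxog
Final line 3: gfd

Answer: gfd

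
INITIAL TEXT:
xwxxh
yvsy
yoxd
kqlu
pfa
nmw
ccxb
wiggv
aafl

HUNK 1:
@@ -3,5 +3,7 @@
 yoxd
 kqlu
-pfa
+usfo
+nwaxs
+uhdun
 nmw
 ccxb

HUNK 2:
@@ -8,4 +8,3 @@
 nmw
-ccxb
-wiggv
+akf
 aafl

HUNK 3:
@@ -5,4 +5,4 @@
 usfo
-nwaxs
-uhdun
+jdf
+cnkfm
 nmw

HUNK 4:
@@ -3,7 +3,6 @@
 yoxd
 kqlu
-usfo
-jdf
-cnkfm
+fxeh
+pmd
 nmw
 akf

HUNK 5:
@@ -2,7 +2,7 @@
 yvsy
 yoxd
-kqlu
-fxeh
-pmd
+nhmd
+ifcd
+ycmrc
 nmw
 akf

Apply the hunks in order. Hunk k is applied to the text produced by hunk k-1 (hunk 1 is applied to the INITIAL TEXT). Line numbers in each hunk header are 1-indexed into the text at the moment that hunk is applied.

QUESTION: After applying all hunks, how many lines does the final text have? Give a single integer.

Hunk 1: at line 3 remove [pfa] add [usfo,nwaxs,uhdun] -> 11 lines: xwxxh yvsy yoxd kqlu usfo nwaxs uhdun nmw ccxb wiggv aafl
Hunk 2: at line 8 remove [ccxb,wiggv] add [akf] -> 10 lines: xwxxh yvsy yoxd kqlu usfo nwaxs uhdun nmw akf aafl
Hunk 3: at line 5 remove [nwaxs,uhdun] add [jdf,cnkfm] -> 10 lines: xwxxh yvsy yoxd kqlu usfo jdf cnkfm nmw akf aafl
Hunk 4: at line 3 remove [usfo,jdf,cnkfm] add [fxeh,pmd] -> 9 lines: xwxxh yvsy yoxd kqlu fxeh pmd nmw akf aafl
Hunk 5: at line 2 remove [kqlu,fxeh,pmd] add [nhmd,ifcd,ycmrc] -> 9 lines: xwxxh yvsy yoxd nhmd ifcd ycmrc nmw akf aafl
Final line count: 9

Answer: 9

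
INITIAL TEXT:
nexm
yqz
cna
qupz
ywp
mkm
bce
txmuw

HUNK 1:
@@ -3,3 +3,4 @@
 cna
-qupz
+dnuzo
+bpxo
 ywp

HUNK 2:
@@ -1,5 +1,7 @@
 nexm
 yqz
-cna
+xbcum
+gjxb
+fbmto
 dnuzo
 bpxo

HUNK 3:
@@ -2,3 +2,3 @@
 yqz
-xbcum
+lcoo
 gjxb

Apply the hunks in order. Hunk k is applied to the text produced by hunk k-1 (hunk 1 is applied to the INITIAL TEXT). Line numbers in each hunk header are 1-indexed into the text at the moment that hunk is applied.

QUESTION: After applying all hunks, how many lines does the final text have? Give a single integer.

Answer: 11

Derivation:
Hunk 1: at line 3 remove [qupz] add [dnuzo,bpxo] -> 9 lines: nexm yqz cna dnuzo bpxo ywp mkm bce txmuw
Hunk 2: at line 1 remove [cna] add [xbcum,gjxb,fbmto] -> 11 lines: nexm yqz xbcum gjxb fbmto dnuzo bpxo ywp mkm bce txmuw
Hunk 3: at line 2 remove [xbcum] add [lcoo] -> 11 lines: nexm yqz lcoo gjxb fbmto dnuzo bpxo ywp mkm bce txmuw
Final line count: 11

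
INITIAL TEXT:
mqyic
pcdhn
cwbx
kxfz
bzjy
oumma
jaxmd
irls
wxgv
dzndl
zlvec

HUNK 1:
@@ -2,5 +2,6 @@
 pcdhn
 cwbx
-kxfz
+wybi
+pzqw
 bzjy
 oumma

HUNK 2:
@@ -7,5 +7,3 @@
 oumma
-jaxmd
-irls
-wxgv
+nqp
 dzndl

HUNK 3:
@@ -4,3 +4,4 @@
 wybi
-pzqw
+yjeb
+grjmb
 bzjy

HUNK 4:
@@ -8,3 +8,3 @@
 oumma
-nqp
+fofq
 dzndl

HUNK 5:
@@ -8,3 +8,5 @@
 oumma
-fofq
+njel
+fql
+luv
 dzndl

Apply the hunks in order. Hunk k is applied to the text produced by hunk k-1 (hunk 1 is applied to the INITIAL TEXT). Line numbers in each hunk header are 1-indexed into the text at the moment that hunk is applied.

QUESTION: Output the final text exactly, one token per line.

Answer: mqyic
pcdhn
cwbx
wybi
yjeb
grjmb
bzjy
oumma
njel
fql
luv
dzndl
zlvec

Derivation:
Hunk 1: at line 2 remove [kxfz] add [wybi,pzqw] -> 12 lines: mqyic pcdhn cwbx wybi pzqw bzjy oumma jaxmd irls wxgv dzndl zlvec
Hunk 2: at line 7 remove [jaxmd,irls,wxgv] add [nqp] -> 10 lines: mqyic pcdhn cwbx wybi pzqw bzjy oumma nqp dzndl zlvec
Hunk 3: at line 4 remove [pzqw] add [yjeb,grjmb] -> 11 lines: mqyic pcdhn cwbx wybi yjeb grjmb bzjy oumma nqp dzndl zlvec
Hunk 4: at line 8 remove [nqp] add [fofq] -> 11 lines: mqyic pcdhn cwbx wybi yjeb grjmb bzjy oumma fofq dzndl zlvec
Hunk 5: at line 8 remove [fofq] add [njel,fql,luv] -> 13 lines: mqyic pcdhn cwbx wybi yjeb grjmb bzjy oumma njel fql luv dzndl zlvec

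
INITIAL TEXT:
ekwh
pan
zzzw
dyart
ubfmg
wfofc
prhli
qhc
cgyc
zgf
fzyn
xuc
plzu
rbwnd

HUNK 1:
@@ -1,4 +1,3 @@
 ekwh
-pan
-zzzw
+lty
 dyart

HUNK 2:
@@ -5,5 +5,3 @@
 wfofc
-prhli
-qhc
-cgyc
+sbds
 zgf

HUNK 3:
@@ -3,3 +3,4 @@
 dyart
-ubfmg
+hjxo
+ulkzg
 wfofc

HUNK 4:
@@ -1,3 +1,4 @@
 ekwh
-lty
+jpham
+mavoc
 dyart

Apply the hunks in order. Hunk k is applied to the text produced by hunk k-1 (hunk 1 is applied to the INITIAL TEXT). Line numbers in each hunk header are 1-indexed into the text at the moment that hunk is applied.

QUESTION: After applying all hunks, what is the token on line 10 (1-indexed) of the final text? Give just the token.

Answer: fzyn

Derivation:
Hunk 1: at line 1 remove [pan,zzzw] add [lty] -> 13 lines: ekwh lty dyart ubfmg wfofc prhli qhc cgyc zgf fzyn xuc plzu rbwnd
Hunk 2: at line 5 remove [prhli,qhc,cgyc] add [sbds] -> 11 lines: ekwh lty dyart ubfmg wfofc sbds zgf fzyn xuc plzu rbwnd
Hunk 3: at line 3 remove [ubfmg] add [hjxo,ulkzg] -> 12 lines: ekwh lty dyart hjxo ulkzg wfofc sbds zgf fzyn xuc plzu rbwnd
Hunk 4: at line 1 remove [lty] add [jpham,mavoc] -> 13 lines: ekwh jpham mavoc dyart hjxo ulkzg wfofc sbds zgf fzyn xuc plzu rbwnd
Final line 10: fzyn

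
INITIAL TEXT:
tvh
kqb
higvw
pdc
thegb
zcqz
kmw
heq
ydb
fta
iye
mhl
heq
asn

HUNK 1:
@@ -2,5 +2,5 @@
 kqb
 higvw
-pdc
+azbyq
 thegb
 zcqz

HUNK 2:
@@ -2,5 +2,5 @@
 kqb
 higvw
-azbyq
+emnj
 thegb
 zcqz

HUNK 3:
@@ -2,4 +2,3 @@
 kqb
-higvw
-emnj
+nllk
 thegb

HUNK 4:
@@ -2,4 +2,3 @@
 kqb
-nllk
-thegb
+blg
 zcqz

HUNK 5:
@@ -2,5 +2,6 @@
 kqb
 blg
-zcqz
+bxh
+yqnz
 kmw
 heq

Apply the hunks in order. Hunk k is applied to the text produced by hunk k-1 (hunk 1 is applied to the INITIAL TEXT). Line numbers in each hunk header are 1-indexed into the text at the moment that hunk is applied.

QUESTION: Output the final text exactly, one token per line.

Answer: tvh
kqb
blg
bxh
yqnz
kmw
heq
ydb
fta
iye
mhl
heq
asn

Derivation:
Hunk 1: at line 2 remove [pdc] add [azbyq] -> 14 lines: tvh kqb higvw azbyq thegb zcqz kmw heq ydb fta iye mhl heq asn
Hunk 2: at line 2 remove [azbyq] add [emnj] -> 14 lines: tvh kqb higvw emnj thegb zcqz kmw heq ydb fta iye mhl heq asn
Hunk 3: at line 2 remove [higvw,emnj] add [nllk] -> 13 lines: tvh kqb nllk thegb zcqz kmw heq ydb fta iye mhl heq asn
Hunk 4: at line 2 remove [nllk,thegb] add [blg] -> 12 lines: tvh kqb blg zcqz kmw heq ydb fta iye mhl heq asn
Hunk 5: at line 2 remove [zcqz] add [bxh,yqnz] -> 13 lines: tvh kqb blg bxh yqnz kmw heq ydb fta iye mhl heq asn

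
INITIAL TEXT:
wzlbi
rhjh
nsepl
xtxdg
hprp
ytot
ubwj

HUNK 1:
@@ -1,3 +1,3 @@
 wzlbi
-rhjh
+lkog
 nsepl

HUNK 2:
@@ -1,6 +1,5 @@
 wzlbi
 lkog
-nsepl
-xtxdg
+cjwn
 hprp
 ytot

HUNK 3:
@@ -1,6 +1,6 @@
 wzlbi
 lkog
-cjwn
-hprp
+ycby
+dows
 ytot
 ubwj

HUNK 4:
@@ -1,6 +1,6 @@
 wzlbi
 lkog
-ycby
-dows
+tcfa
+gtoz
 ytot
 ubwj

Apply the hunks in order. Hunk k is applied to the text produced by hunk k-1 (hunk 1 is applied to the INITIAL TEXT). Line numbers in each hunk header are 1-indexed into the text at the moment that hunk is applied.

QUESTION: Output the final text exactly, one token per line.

Hunk 1: at line 1 remove [rhjh] add [lkog] -> 7 lines: wzlbi lkog nsepl xtxdg hprp ytot ubwj
Hunk 2: at line 1 remove [nsepl,xtxdg] add [cjwn] -> 6 lines: wzlbi lkog cjwn hprp ytot ubwj
Hunk 3: at line 1 remove [cjwn,hprp] add [ycby,dows] -> 6 lines: wzlbi lkog ycby dows ytot ubwj
Hunk 4: at line 1 remove [ycby,dows] add [tcfa,gtoz] -> 6 lines: wzlbi lkog tcfa gtoz ytot ubwj

Answer: wzlbi
lkog
tcfa
gtoz
ytot
ubwj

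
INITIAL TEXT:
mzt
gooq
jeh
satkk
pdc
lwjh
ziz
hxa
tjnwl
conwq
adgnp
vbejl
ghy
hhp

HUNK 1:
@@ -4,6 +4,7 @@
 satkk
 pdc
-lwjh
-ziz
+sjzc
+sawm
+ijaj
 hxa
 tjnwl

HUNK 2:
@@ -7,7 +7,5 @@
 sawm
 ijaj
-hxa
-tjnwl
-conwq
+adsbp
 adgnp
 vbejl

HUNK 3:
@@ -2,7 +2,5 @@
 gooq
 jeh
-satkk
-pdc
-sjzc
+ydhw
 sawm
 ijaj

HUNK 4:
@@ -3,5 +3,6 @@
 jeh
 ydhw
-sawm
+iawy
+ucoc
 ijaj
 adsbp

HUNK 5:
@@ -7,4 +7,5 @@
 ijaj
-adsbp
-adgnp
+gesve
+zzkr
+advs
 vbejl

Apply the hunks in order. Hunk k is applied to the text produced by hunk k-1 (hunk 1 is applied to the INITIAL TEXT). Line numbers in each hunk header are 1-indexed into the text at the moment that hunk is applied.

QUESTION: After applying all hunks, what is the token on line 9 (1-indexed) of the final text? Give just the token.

Hunk 1: at line 4 remove [lwjh,ziz] add [sjzc,sawm,ijaj] -> 15 lines: mzt gooq jeh satkk pdc sjzc sawm ijaj hxa tjnwl conwq adgnp vbejl ghy hhp
Hunk 2: at line 7 remove [hxa,tjnwl,conwq] add [adsbp] -> 13 lines: mzt gooq jeh satkk pdc sjzc sawm ijaj adsbp adgnp vbejl ghy hhp
Hunk 3: at line 2 remove [satkk,pdc,sjzc] add [ydhw] -> 11 lines: mzt gooq jeh ydhw sawm ijaj adsbp adgnp vbejl ghy hhp
Hunk 4: at line 3 remove [sawm] add [iawy,ucoc] -> 12 lines: mzt gooq jeh ydhw iawy ucoc ijaj adsbp adgnp vbejl ghy hhp
Hunk 5: at line 7 remove [adsbp,adgnp] add [gesve,zzkr,advs] -> 13 lines: mzt gooq jeh ydhw iawy ucoc ijaj gesve zzkr advs vbejl ghy hhp
Final line 9: zzkr

Answer: zzkr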